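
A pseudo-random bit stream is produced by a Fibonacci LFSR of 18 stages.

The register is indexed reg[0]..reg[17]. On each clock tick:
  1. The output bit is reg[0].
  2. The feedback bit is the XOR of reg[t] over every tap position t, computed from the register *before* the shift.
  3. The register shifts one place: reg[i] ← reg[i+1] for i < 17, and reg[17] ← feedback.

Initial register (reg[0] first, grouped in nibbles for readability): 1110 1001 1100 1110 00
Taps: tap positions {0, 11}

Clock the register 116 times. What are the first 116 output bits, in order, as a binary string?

11101001110011100010011000111111111101100110001100111011111011110001000011011010011100001101011100110010010100010110

step | reg (before) | out | fb
   0 | 111010011100111000 | 1 | 1
   1 | 110100111001110001 | 1 | 0
   2 | 101001110011100010 | 1 | 0
   3 | 010011100111000100 | 0 | 1
   4 | 100111001110001001 | 1 | 1
   5 | 001110011100010011 | 0 | 0
   6 | 011100111000100110 | 0 | 0
   7 | 111001110001001100 | 1 | 0
   8 | 110011100010011000 | 1 | 1
   9 | 100111000100110001 | 1 | 1
  10 | 001110001001100011 | 0 | 1
  11 | 011100010011000111 | 0 | 1
  12 | 111000100110001111 | 1 | 1
  13 | 110001001100011111 | 1 | 1
  14 | 100010011000111111 | 1 | 1
  15 | 000100110001111111 | 0 | 1
  16 | 001001100011111111 | 0 | 1
  17 | 010011000111111111 | 0 | 1
  18 | 100110001111111111 | 1 | 0
  19 | 001100011111111110 | 0 | 1
  20 | 011000111111111101 | 0 | 1
  21 | 110001111111111011 | 1 | 0
  22 | 100011111111110110 | 1 | 0
  23 | 000111111111101100 | 0 | 1
  24 | 001111111111011001 | 0 | 1
  25 | 011111111110110011 | 0 | 0
  26 | 111111111101100110 | 1 | 0
  27 | 111111111011001100 | 1 | 0
  28 | 111111110110011000 | 1 | 1
  29 | 111111101100110001 | 1 | 1
  30 | 111111011001100011 | 1 | 0
  31 | 111110110011000110 | 1 | 0
  32 | 111101100110001100 | 1 | 1
  33 | 111011001100011001 | 1 | 1
  34 | 110110011000110011 | 1 | 1
  35 | 101100110001100111 | 1 | 0
  36 | 011001100011001110 | 0 | 1
  37 | 110011000110011101 | 1 | 1
  38 | 100110001100111011 | 1 | 1
  39 | 001100011001110111 | 0 | 1
  40 | 011000110011101111 | 0 | 1
  41 | 110001100111011111 | 1 | 0
  42 | 100011001110111110 | 1 | 1
  43 | 000110011101111101 | 0 | 1
  44 | 001100111011111011 | 0 | 1
  45 | 011001110111110111 | 0 | 1
  46 | 110011101111101111 | 1 | 0
  47 | 100111011111011110 | 1 | 0
  48 | 001110111110111100 | 0 | 0
  49 | 011101111101111000 | 0 | 1
  50 | 111011111011110001 | 1 | 0
  51 | 110111110111100010 | 1 | 0
  52 | 101111101111000100 | 1 | 0
  53 | 011111011110001000 | 0 | 0
  54 | 111110111100010000 | 1 | 1
  55 | 111101111000100001 | 1 | 1
  56 | 111011110001000011 | 1 | 0
  57 | 110111100010000110 | 1 | 1
  58 | 101111000100001101 | 1 | 1
  59 | 011110001000011011 | 0 | 0
  60 | 111100010000110110 | 1 | 1
  61 | 111000100001101101 | 1 | 0
  62 | 110001000011011010 | 1 | 0
  63 | 100010000110110100 | 1 | 1
  64 | 000100001101101001 | 0 | 1
  65 | 001000011011010011 | 0 | 1
  66 | 010000110110100111 | 0 | 0
  67 | 100001101101001110 | 1 | 0
  68 | 000011011010011100 | 0 | 0
  69 | 000110110100111000 | 0 | 0
  70 | 001101101001110000 | 0 | 1
  71 | 011011010011100001 | 0 | 1
  72 | 110110100111000011 | 1 | 0
  73 | 101101001110000110 | 1 | 1
  74 | 011010011100001101 | 0 | 0
  75 | 110100111000011010 | 1 | 1
  76 | 101001110000110101 | 1 | 1
  77 | 010011100001101011 | 0 | 1
  78 | 100111000011010111 | 1 | 0
  79 | 001110000110101110 | 0 | 0
  80 | 011100001101011100 | 0 | 1
  81 | 111000011010111001 | 1 | 1
  82 | 110000110101110011 | 1 | 0
  83 | 100001101011100110 | 1 | 0
  84 | 000011010111001100 | 0 | 1
  85 | 000110101110011001 | 0 | 0
  86 | 001101011100110010 | 0 | 0
  87 | 011010111001100100 | 0 | 1
  88 | 110101110011001001 | 1 | 0
  89 | 101011100110010010 | 1 | 1
  90 | 010111001100100101 | 0 | 0
  91 | 101110011001001010 | 1 | 0
  92 | 011100110010010100 | 0 | 0
  93 | 111001100100101000 | 1 | 1
  94 | 110011001001010001 | 1 | 0
  95 | 100110010010100010 | 1 | 1
  96 | 001100100101000101 | 0 | 1
  97 | 011001001010001011 | 0 | 0
  98 | 110010010100010110 | 1 | 1
  99 | 100100101000101101 | 1 | 1
 100 | 001001010001011011 | 0 | 1
 101 | 010010100010110111 | 0 | 0
 102 | 100101000101101110 | 1 | 0
 103 | 001010001011011100 | 0 | 1
 104 | 010100010110111001 | 0 | 0
 105 | 101000101101110010 | 1 | 0
 106 | 010001011011100100 | 0 | 1
 107 | 100010110111001001 | 1 | 0
 108 | 000101101110010010 | 0 | 0
 109 | 001011011100100100 | 0 | 0
 110 | 010110111001001000 | 0 | 1
 111 | 101101110010010001 | 1 | 1
 112 | 011011100100100011 | 0 | 0
 113 | 110111001001000110 | 1 | 0
 114 | 101110010010001100 | 1 | 1
 115 | 011100100100011001 | 0 | 0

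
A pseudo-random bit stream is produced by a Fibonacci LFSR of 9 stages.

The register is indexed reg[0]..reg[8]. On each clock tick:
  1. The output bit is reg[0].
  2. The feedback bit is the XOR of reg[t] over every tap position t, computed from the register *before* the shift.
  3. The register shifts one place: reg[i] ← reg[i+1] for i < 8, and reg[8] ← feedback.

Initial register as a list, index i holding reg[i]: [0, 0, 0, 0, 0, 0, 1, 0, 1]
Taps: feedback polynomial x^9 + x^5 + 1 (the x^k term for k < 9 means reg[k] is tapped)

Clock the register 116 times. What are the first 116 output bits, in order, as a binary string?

00000010101010111110101101000001101110110110101100000101110111110001111001101001101011100011010001011111110100101100

step | reg (before) | out | fb
   0 | 000000101 | 0 | 0
   1 | 000001010 | 0 | 1
   2 | 000010101 | 0 | 0
   3 | 000101010 | 0 | 1
   4 | 001010101 | 0 | 0
   5 | 010101010 | 0 | 1
   6 | 101010101 | 1 | 1
   7 | 010101011 | 0 | 1
   8 | 101010111 | 1 | 1
   9 | 010101111 | 0 | 1
  10 | 101011111 | 1 | 0
  11 | 010111110 | 0 | 1
  12 | 101111101 | 1 | 0
  13 | 011111010 | 0 | 1
  14 | 111110101 | 1 | 1
  15 | 111101011 | 1 | 0
  16 | 111010110 | 1 | 1
  17 | 110101101 | 1 | 0
  18 | 101011010 | 1 | 0
  19 | 010110100 | 0 | 0
  20 | 101101000 | 1 | 0
  21 | 011010000 | 0 | 0
  22 | 110100000 | 1 | 1
  23 | 101000001 | 1 | 1
  24 | 010000011 | 0 | 0
  25 | 100000110 | 1 | 1
  26 | 000001101 | 0 | 1
  27 | 000011011 | 0 | 1
  28 | 000110111 | 0 | 0
  29 | 001101110 | 0 | 1
  30 | 011011101 | 0 | 1
  31 | 110111011 | 1 | 0
  32 | 101110110 | 1 | 1
  33 | 011101101 | 0 | 1
  34 | 111011011 | 1 | 0
  35 | 110110110 | 1 | 1
  36 | 101101101 | 1 | 0
  37 | 011011010 | 0 | 1
  38 | 110110101 | 1 | 1
  39 | 101101011 | 1 | 0
  40 | 011010110 | 0 | 0
  41 | 110101100 | 1 | 0
  42 | 101011000 | 1 | 0
  43 | 010110000 | 0 | 0
  44 | 101100000 | 1 | 1
  45 | 011000001 | 0 | 0
  46 | 110000010 | 1 | 1
  47 | 100000101 | 1 | 1
  48 | 000001011 | 0 | 1
  49 | 000010111 | 0 | 0
  50 | 000101110 | 0 | 1
  51 | 001011101 | 0 | 1
  52 | 010111011 | 0 | 1
  53 | 101110111 | 1 | 1
  54 | 011101111 | 0 | 1
  55 | 111011111 | 1 | 0
  56 | 110111110 | 1 | 0
  57 | 101111100 | 1 | 0
  58 | 011111000 | 0 | 1
  59 | 111110001 | 1 | 1
  60 | 111100011 | 1 | 1
  61 | 111000111 | 1 | 1
  62 | 110001111 | 1 | 0
  63 | 100011110 | 1 | 0
  64 | 000111100 | 0 | 1
  65 | 001111001 | 0 | 1
  66 | 011110011 | 0 | 0
  67 | 111100110 | 1 | 1
  68 | 111001101 | 1 | 0
  69 | 110011010 | 1 | 0
  70 | 100110100 | 1 | 1
  71 | 001101001 | 0 | 1
  72 | 011010011 | 0 | 0
  73 | 110100110 | 1 | 1
  74 | 101001101 | 1 | 0
  75 | 010011010 | 0 | 1
  76 | 100110101 | 1 | 1
  77 | 001101011 | 0 | 1
  78 | 011010111 | 0 | 0
  79 | 110101110 | 1 | 0
  80 | 101011100 | 1 | 0
  81 | 010111000 | 0 | 1
  82 | 101110001 | 1 | 1
  83 | 011100011 | 0 | 0
  84 | 111000110 | 1 | 1
  85 | 110001101 | 1 | 0
  86 | 100011010 | 1 | 0
  87 | 000110100 | 0 | 0
  88 | 001101000 | 0 | 1
  89 | 011010001 | 0 | 0
  90 | 110100010 | 1 | 1
  91 | 101000101 | 1 | 1
  92 | 010001011 | 0 | 1
  93 | 100010111 | 1 | 1
  94 | 000101111 | 0 | 1
  95 | 001011111 | 0 | 1
  96 | 010111111 | 0 | 1
  97 | 101111111 | 1 | 0
  98 | 011111110 | 0 | 1
  99 | 111111101 | 1 | 0
 100 | 111111010 | 1 | 0
 101 | 111110100 | 1 | 1
 102 | 111101001 | 1 | 0
 103 | 111010010 | 1 | 1
 104 | 110100101 | 1 | 1
 105 | 101001011 | 1 | 0
 106 | 010010110 | 0 | 0
 107 | 100101100 | 1 | 0
 108 | 001011000 | 0 | 1
 109 | 010110001 | 0 | 0
 110 | 101100010 | 1 | 1
 111 | 011000101 | 0 | 0
 112 | 110001010 | 1 | 0
 113 | 100010100 | 1 | 1
 114 | 000101001 | 0 | 1
 115 | 001010011 | 0 | 0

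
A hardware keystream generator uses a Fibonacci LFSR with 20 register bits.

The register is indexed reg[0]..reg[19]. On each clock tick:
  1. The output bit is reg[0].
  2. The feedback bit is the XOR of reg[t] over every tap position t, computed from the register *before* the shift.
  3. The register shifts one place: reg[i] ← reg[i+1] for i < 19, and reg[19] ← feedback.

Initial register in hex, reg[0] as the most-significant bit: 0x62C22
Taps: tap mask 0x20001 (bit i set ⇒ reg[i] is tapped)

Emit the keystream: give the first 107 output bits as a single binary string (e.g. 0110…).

01100010110000100010001001100000001001101111100100100110101110001000001000101110010000000010011000100000000

step | reg (before) | out | fb
   0 | 01100010110000100010 | 0 | 0
   1 | 11000101100001000100 | 1 | 0
   2 | 10001011000010001000 | 1 | 1
   3 | 00010110000100010001 | 0 | 0
   4 | 00101100001000100010 | 0 | 0
   5 | 01011000010001000100 | 0 | 1
   6 | 10110000100010001001 | 1 | 1
   7 | 01100001000100010011 | 0 | 0
   8 | 11000010001000100110 | 1 | 0
   9 | 10000100010001001100 | 1 | 0
  10 | 00001000100010011000 | 0 | 0
  11 | 00010001000100110000 | 0 | 0
  12 | 00100010001001100000 | 0 | 0
  13 | 01000100010011000000 | 0 | 0
  14 | 10001000100110000000 | 1 | 1
  15 | 00010001001100000001 | 0 | 0
  16 | 00100010011000000010 | 0 | 0
  17 | 01000100110000000100 | 0 | 1
  18 | 10001001100000001001 | 1 | 1
  19 | 00010011000000010011 | 0 | 0
  20 | 00100110000000100110 | 0 | 1
  21 | 01001100000001001101 | 0 | 1
  22 | 10011000000010011011 | 1 | 1
  23 | 00110000000100110111 | 0 | 1
  24 | 01100000001001101111 | 0 | 1
  25 | 11000000010011011111 | 1 | 0
  26 | 10000000100110111110 | 1 | 0
  27 | 00000001001101111100 | 0 | 1
  28 | 00000010011011111001 | 0 | 0
  29 | 00000100110111110010 | 0 | 0
  30 | 00001001101111100100 | 0 | 1
  31 | 00010011011111001001 | 0 | 0
  32 | 00100110111110010010 | 0 | 0
  33 | 01001101111100100100 | 0 | 1
  34 | 10011011111001001001 | 1 | 1
  35 | 00110111110010010011 | 0 | 0
  36 | 01101111100100100110 | 0 | 1
  37 | 11011111001001001101 | 1 | 0
  38 | 10111110010010011010 | 1 | 1
  39 | 01111100100100110101 | 0 | 1
  40 | 11111001001001101011 | 1 | 1
  41 | 11110010010011010111 | 1 | 0
  42 | 11100100100110101110 | 1 | 0
  43 | 11001001001101011100 | 1 | 0
  44 | 10010010011010111000 | 1 | 1
  45 | 00100100110101110001 | 0 | 0
  46 | 01001001101011100010 | 0 | 0
  47 | 10010011010111000100 | 1 | 0
  48 | 00100110101110001000 | 0 | 0
  49 | 01001101011100010000 | 0 | 0
  50 | 10011010111000100000 | 1 | 1
  51 | 00110101110001000001 | 0 | 0
  52 | 01101011100010000010 | 0 | 0
  53 | 11010111000100000100 | 1 | 0
  54 | 10101110001000001000 | 1 | 1
  55 | 01011100010000010001 | 0 | 0
  56 | 10111000100000100010 | 1 | 1
  57 | 01110001000001000101 | 0 | 1
  58 | 11100010000010001011 | 1 | 1
  59 | 11000100000100010111 | 1 | 0
  60 | 10001000001000101110 | 1 | 0
  61 | 00010000010001011100 | 0 | 1
  62 | 00100000100010111001 | 0 | 0
  63 | 01000001000101110010 | 0 | 0
  64 | 10000010001011100100 | 1 | 0
  65 | 00000100010111001000 | 0 | 0
  66 | 00001000101110010000 | 0 | 0
  67 | 00010001011100100000 | 0 | 0
  68 | 00100010111001000000 | 0 | 0
  69 | 01000101110010000000 | 0 | 0
  70 | 10001011100100000000 | 1 | 1
  71 | 00010111001000000001 | 0 | 0
  72 | 00101110010000000010 | 0 | 0
  73 | 01011100100000000100 | 0 | 1
  74 | 10111001000000001001 | 1 | 1
  75 | 01110010000000010011 | 0 | 0
  76 | 11100100000000100110 | 1 | 0
  77 | 11001000000001001100 | 1 | 0
  78 | 10010000000010011000 | 1 | 1
  79 | 00100000000100110001 | 0 | 0
  80 | 01000000001001100010 | 0 | 0
  81 | 10000000010011000100 | 1 | 0
  82 | 00000000100110001000 | 0 | 0
  83 | 00000001001100010000 | 0 | 0
  84 | 00000010011000100000 | 0 | 0
  85 | 00000100110001000000 | 0 | 0
  86 | 00001001100010000000 | 0 | 0
  87 | 00010011000100000000 | 0 | 0
  88 | 00100110001000000000 | 0 | 0
  89 | 01001100010000000000 | 0 | 0
  90 | 10011000100000000000 | 1 | 1
  91 | 00110001000000000001 | 0 | 0
  92 | 01100010000000000010 | 0 | 0
  93 | 11000100000000000100 | 1 | 0
  94 | 10001000000000001000 | 1 | 1
  95 | 00010000000000010001 | 0 | 0
  96 | 00100000000000100010 | 0 | 0
  97 | 01000000000001000100 | 0 | 1
  98 | 10000000000010001001 | 1 | 1
  99 | 00000000000100010011 | 0 | 0
 100 | 00000000001000100110 | 0 | 1
 101 | 00000000010001001101 | 0 | 1
 102 | 00000000100010011011 | 0 | 0
 103 | 00000001000100110110 | 0 | 1
 104 | 00000010001001101101 | 0 | 1
 105 | 00000100010011011011 | 0 | 0
 106 | 00001000100110110110 | 0 | 1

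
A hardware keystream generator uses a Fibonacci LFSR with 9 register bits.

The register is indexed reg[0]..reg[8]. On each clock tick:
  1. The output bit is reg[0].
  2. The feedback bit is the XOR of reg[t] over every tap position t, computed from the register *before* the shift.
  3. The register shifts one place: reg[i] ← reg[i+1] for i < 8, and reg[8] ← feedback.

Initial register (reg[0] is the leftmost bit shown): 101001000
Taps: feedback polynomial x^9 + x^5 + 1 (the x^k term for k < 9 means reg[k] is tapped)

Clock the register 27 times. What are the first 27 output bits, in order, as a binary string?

101001000001001100111010001

step | reg (before) | out | fb
   0 | 101001000 | 1 | 0
   1 | 010010000 | 0 | 0
   2 | 100100000 | 1 | 1
   3 | 001000001 | 0 | 0
   4 | 010000010 | 0 | 0
   5 | 100000100 | 1 | 1
   6 | 000001001 | 0 | 1
   7 | 000010011 | 0 | 0
   8 | 000100110 | 0 | 0
   9 | 001001100 | 0 | 1
  10 | 010011001 | 0 | 1
  11 | 100110011 | 1 | 1
  12 | 001100111 | 0 | 0
  13 | 011001110 | 0 | 1
  14 | 110011101 | 1 | 0
  15 | 100111010 | 1 | 0
  16 | 001110100 | 0 | 0
  17 | 011101000 | 0 | 1
  18 | 111010001 | 1 | 1
  19 | 110100011 | 1 | 1
  20 | 101000111 | 1 | 1
  21 | 010001111 | 0 | 1
  22 | 100011111 | 1 | 0
  23 | 000111110 | 0 | 1
  24 | 001111101 | 0 | 1
  25 | 011111011 | 0 | 1
  26 | 111110111 | 1 | 1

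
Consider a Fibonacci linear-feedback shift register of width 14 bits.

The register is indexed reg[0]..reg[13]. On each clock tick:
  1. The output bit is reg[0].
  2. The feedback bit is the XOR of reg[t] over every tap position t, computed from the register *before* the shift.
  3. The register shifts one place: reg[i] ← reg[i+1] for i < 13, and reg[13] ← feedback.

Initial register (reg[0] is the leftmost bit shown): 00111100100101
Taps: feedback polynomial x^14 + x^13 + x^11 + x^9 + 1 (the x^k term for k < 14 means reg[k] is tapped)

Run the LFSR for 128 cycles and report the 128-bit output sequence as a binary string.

00111100100101001000010010111111111000010110111000100000110001000011100101011110100000011000010011010011010000011010011101100001

k : reg_k → out_k, fb_k
0: 00111100100101 → 0, fb=0
1: 01111001001010 → 0, fb=0
2: 11110010010100 → 1, fb=1
3: 11100100101001 → 1, fb=0
4: 11001001010010 → 1, fb=0
5: 10010010100100 → 1, fb=0
6: 00100101001000 → 0, fb=0
7: 01001010010000 → 0, fb=1
8: 10010100100001 → 1, fb=0
9: 00101001000010 → 0, fb=0
10: 01010010000100 → 0, fb=1
11: 10100100001001 → 1, fb=0
12: 01001000010010 → 0, fb=1
13: 10010000100101 → 1, fb=1
14: 00100001001011 → 0, fb=1
15: 01000010010111 → 0, fb=1
16: 10000100101111 → 1, fb=1
17: 00001001011111 → 0, fb=1
18: 00010010111111 → 0, fb=1
19: 00100101111111 → 0, fb=1
20: 01001011111111 → 0, fb=1
21: 10010111111111 → 1, fb=0
22: 00101111111110 → 0, fb=0
23: 01011111111100 → 0, fb=0
24: 10111111111000 → 1, fb=0
25: 01111111110000 → 0, fb=1
26: 11111111100001 → 1, fb=0
27: 11111111000010 → 1, fb=1
28: 11111110000101 → 1, fb=1
29: 11111100001011 → 1, fb=0
30: 11111000010110 → 1, fb=1
31: 11110000101101 → 1, fb=1
32: 11100001011011 → 1, fb=1
33: 11000010110111 → 1, fb=0
34: 10000101101110 → 1, fb=0
35: 00001011011100 → 0, fb=0
36: 00010110111000 → 0, fb=1
37: 00101101110001 → 0, fb=0
38: 01011011100010 → 0, fb=0
39: 10110111000100 → 1, fb=0
40: 01101110001000 → 0, fb=0
41: 11011100010000 → 1, fb=0
42: 10111000100000 → 1, fb=1
43: 01110001000001 → 0, fb=1
44: 11100010000011 → 1, fb=0
45: 11000100000110 → 1, fb=0
46: 10001000001100 → 1, fb=0
47: 00010000011000 → 0, fb=1
48: 00100000110001 → 0, fb=0
49: 01000001100010 → 0, fb=0
50: 10000011000100 → 1, fb=0
51: 00000110001000 → 0, fb=0
52: 00001100010000 → 0, fb=1
53: 00011000100001 → 0, fb=1
54: 00110001000011 → 0, fb=1
55: 01100010000111 → 0, fb=0
56: 11000100001110 → 1, fb=0
57: 10001000011100 → 1, fb=1
58: 00010000111001 → 0, fb=0
59: 00100001110010 → 0, fb=1
60: 01000011100101 → 0, fb=0
61: 10000111001010 → 1, fb=1
62: 00001110010101 → 0, fb=1
63: 00011100101011 → 0, fb=1
64: 00111001010111 → 0, fb=1
65: 01110010101111 → 0, fb=0
66: 11100101011110 → 1, fb=1
67: 11001010111101 → 1, fb=0
68: 10010101111010 → 1, fb=0
69: 00101011110100 → 0, fb=0
70: 01010111101000 → 0, fb=0
71: 10101111010000 → 1, fb=0
72: 01011110100000 → 0, fb=0
73: 10111101000000 → 1, fb=1
74: 01111010000001 → 0, fb=1
75: 11110100000011 → 1, fb=0
76: 11101000000110 → 1, fb=0
77: 11010000001100 → 1, fb=0
78: 10100000011000 → 1, fb=0
79: 01000000110000 → 0, fb=1
80: 10000001100001 → 1, fb=0
81: 00000011000010 → 0, fb=0
82: 00000110000100 → 0, fb=1
83: 00001100001001 → 0, fb=1
84: 00011000010011 → 0, fb=0
85: 00110000100110 → 0, fb=1
86: 01100001001101 → 0, fb=0
87: 11000010011010 → 1, fb=0
88: 10000100110100 → 1, fb=1
89: 00001001101001 → 0, fb=1
90: 00010011010011 → 0, fb=0
91: 00100110100110 → 0, fb=1
92: 01001101001101 → 0, fb=0
93: 10011010011010 → 1, fb=0
94: 00110100110100 → 0, fb=0
95: 01101001101000 → 0, fb=0
96: 11010011010000 → 1, fb=0
97: 10100110100000 → 1, fb=1
98: 01001101000001 → 0, fb=1
99: 10011010000011 → 1, fb=0
100: 00110100000110 → 0, fb=1
101: 01101000001101 → 0, fb=0
102: 11010000011010 → 1, fb=0
103: 10100000110100 → 1, fb=1
104: 01000001101001 → 0, fb=1
105: 10000011010011 → 1, fb=1
106: 00000110100111 → 0, fb=0
107: 00001101001110 → 0, fb=1
108: 00011010011101 → 0, fb=1
109: 00110100111011 → 0, fb=0
110: 01101001110110 → 0, fb=0
111: 11010011101100 → 1, fb=0
112: 10100111011000 → 1, fb=0
113: 01001110110000 → 0, fb=1
114: 10011101100001 → 1, fb=0
115: 00111011000010 → 0, fb=0
116: 01110110000100 → 0, fb=1
117: 11101100001001 → 1, fb=0
118: 11011000010010 → 1, fb=0
119: 10110000100100 → 1, fb=0
120: 01100001001000 → 0, fb=0
121: 11000010010000 → 1, fb=0
122: 10000100100000 → 1, fb=1
123: 00001001000001 → 0, fb=1
124: 00010010000011 → 0, fb=1
125: 00100100000111 → 0, fb=0
126: 01001000001110 → 0, fb=1
127: 10010000011101 → 1, fb=0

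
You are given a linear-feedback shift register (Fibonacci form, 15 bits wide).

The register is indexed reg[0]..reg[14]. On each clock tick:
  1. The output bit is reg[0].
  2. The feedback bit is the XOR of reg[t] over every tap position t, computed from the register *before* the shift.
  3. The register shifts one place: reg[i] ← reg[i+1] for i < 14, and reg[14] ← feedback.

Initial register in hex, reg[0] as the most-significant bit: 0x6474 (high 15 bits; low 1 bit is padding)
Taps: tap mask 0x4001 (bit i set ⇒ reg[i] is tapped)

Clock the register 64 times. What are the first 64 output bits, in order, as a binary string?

0110010001110100100011110100111000010100111010000011000101100000

tick  register→output (feedback)
  0  011001000111010→0 (0)
  1  110010001110100→1 (1)
  2  100100011101001→1 (0)
  3  001000111010010→0 (0)
  4  010001110100100→0 (0)
  5  100011101001000→1 (1)
  6  000111010010001→0 (1)
  7  001110100100011→0 (1)
  8  011101001000111→0 (1)
  9  111010010001111→1 (0)
 10  110100100011110→1 (1)
 11  101001000111101→1 (0)
 12  010010001111010→0 (0)
 13  100100011110100→1 (1)
 14  001000111101001→0 (1)
 15  010001111010011→0 (1)
 16  100011110100111→1 (0)
 17  000111101001110→0 (0)
 18  001111010011100→0 (0)
 19  011110100111000→0 (0)
 20  111101001110000→1 (1)
 21  111010011100001→1 (0)
 22  110100111000010→1 (1)
 23  101001110000101→1 (0)
 24  010011100001010→0 (0)
 25  100111000010100→1 (1)
 26  001110000101001→0 (1)
 27  011100001010011→0 (1)
 28  111000010100111→1 (0)
 29  110000101001110→1 (1)
 30  100001010011101→1 (0)
 31  000010100111010→0 (0)
 32  000101001110100→0 (0)
 33  001010011101000→0 (0)
 34  010100111010000→0 (0)
 35  101001110100000→1 (1)
 36  010011101000001→0 (1)
 37  100111010000011→1 (0)
 38  001110100000110→0 (0)
 39  011101000001100→0 (0)
 40  111010000011000→1 (1)
 41  110100000110001→1 (0)
 42  101000001100010→1 (1)
 43  010000011000101→0 (1)
 44  100000110001011→1 (0)
 45  000001100010110→0 (0)
 46  000011000101100→0 (0)
 47  000110001011000→0 (0)
 48  001100010110000→0 (0)
 49  011000101100000→0 (0)
 50  110001011000000→1 (1)
 51  100010110000001→1 (0)
 52  000101100000010→0 (0)
 53  001011000000100→0 (0)
 54  010110000001000→0 (0)
 55  101100000010000→1 (1)
 56  011000000100001→0 (1)
 57  110000001000011→1 (0)
 58  100000010000110→1 (1)
 59  000000100001101→0 (1)
 60  000001000011011→0 (1)
 61  000010000110111→0 (1)
 62  000100001101111→0 (1)
 63  001000011011111→0 (1)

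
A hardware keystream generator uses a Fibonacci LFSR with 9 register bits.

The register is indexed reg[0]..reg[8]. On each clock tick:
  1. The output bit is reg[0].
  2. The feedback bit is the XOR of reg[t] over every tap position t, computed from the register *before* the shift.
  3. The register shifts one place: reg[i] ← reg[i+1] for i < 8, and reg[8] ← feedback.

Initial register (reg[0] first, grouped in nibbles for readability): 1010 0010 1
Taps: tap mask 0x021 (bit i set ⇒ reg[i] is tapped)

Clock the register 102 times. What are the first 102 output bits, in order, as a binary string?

step | reg (before) | out | fb
   0 | 101000101 | 1 | 1
   1 | 010001011 | 0 | 1
   2 | 100010111 | 1 | 1
   3 | 000101111 | 0 | 1
   4 | 001011111 | 0 | 1
   5 | 010111111 | 0 | 1
   6 | 101111111 | 1 | 0
   7 | 011111110 | 0 | 1
   8 | 111111101 | 1 | 0
   9 | 111111010 | 1 | 0
  10 | 111110100 | 1 | 1
  11 | 111101001 | 1 | 0
  12 | 111010010 | 1 | 1
  13 | 110100101 | 1 | 1
  14 | 101001011 | 1 | 0
  15 | 010010110 | 0 | 0
  16 | 100101100 | 1 | 0
  17 | 001011000 | 0 | 1
  18 | 010110001 | 0 | 0
  19 | 101100010 | 1 | 1
  20 | 011000101 | 0 | 0
  21 | 110001010 | 1 | 0
  22 | 100010100 | 1 | 1
  23 | 000101001 | 0 | 1
  24 | 001010011 | 0 | 0
  25 | 010100110 | 0 | 0
  26 | 101001100 | 1 | 0
  27 | 010011000 | 0 | 1
  28 | 100110001 | 1 | 1
  29 | 001100011 | 0 | 0
  30 | 011000110 | 0 | 0
  31 | 110001100 | 1 | 0
  32 | 100011000 | 1 | 0
  33 | 000110000 | 0 | 0
  34 | 001100000 | 0 | 0
  35 | 011000000 | 0 | 0
  36 | 110000000 | 1 | 1
  37 | 100000001 | 1 | 1
  38 | 000000011 | 0 | 0
  39 | 000000110 | 0 | 0
  40 | 000001100 | 0 | 1
  41 | 000011001 | 0 | 1
  42 | 000110011 | 0 | 0
  43 | 001100110 | 0 | 0
  44 | 011001100 | 0 | 1
  45 | 110011001 | 1 | 0
  46 | 100110010 | 1 | 1
  47 | 001100101 | 0 | 0
  48 | 011001010 | 0 | 1
  49 | 110010101 | 1 | 1
  50 | 100101011 | 1 | 0
  51 | 001010110 | 0 | 0
  52 | 010101100 | 0 | 1
  53 | 101011001 | 1 | 0
  54 | 010110010 | 0 | 0
  55 | 101100100 | 1 | 1
  56 | 011001001 | 0 | 1
  57 | 110010011 | 1 | 1
  58 | 100100111 | 1 | 1
  59 | 001001111 | 0 | 1
  60 | 010011111 | 0 | 1
  61 | 100111111 | 1 | 0
  62 | 001111110 | 0 | 1
  63 | 011111101 | 0 | 1
  64 | 111111011 | 1 | 0
  65 | 111110110 | 1 | 1
  66 | 111101101 | 1 | 0
  67 | 111011010 | 1 | 0
  68 | 110110100 | 1 | 1
  69 | 101101001 | 1 | 0
  70 | 011010010 | 0 | 0
  71 | 110100100 | 1 | 1
  72 | 101001001 | 1 | 0
  73 | 010010010 | 0 | 0
  74 | 100100100 | 1 | 1
  75 | 001001001 | 0 | 1
  76 | 010010011 | 0 | 0
  77 | 100100110 | 1 | 1
  78 | 001001101 | 0 | 1
  79 | 010011011 | 0 | 1
  80 | 100110111 | 1 | 1
  81 | 001101111 | 0 | 1
  82 | 011011111 | 0 | 1
  83 | 110111111 | 1 | 0
  84 | 101111110 | 1 | 0
  85 | 011111100 | 0 | 1
  86 | 111111001 | 1 | 0
  87 | 111110010 | 1 | 1
  88 | 111100101 | 1 | 1
  89 | 111001011 | 1 | 0
  90 | 110010110 | 1 | 1
  91 | 100101101 | 1 | 0
  92 | 001011010 | 0 | 1
  93 | 010110101 | 0 | 0
  94 | 101101010 | 1 | 0
  95 | 011010100 | 0 | 0
  96 | 110101000 | 1 | 0
  97 | 101010000 | 1 | 1
  98 | 010100001 | 0 | 0
  99 | 101000010 | 1 | 1
 100 | 010000101 | 0 | 0
 101 | 100001010 | 1 | 0

101000101111111010010110001010011000110000000110011001010110010011111101101001001001101111110010110101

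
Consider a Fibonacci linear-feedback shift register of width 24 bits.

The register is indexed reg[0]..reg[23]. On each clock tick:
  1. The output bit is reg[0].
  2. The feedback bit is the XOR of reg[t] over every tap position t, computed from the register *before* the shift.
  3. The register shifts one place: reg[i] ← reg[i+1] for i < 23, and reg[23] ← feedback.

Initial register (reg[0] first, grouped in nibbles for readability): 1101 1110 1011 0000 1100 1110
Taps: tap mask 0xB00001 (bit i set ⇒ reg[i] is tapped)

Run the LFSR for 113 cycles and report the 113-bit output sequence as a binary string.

11011110101100001100111010111100101101100100001101000000110000111111110111000111100011001100111101101000000010011

step | reg (before) | out | fb
   0 | 110111101011000011001110 | 1 | 1
   1 | 101111010110000110011101 | 1 | 0
   2 | 011110101100001100111010 | 0 | 1
   3 | 111101011000011001110101 | 1 | 1
   4 | 111010110000110011101011 | 1 | 1
   5 | 110101100001100111010111 | 1 | 1
   6 | 101011000011001110101111 | 1 | 0
   7 | 010110000110011101011110 | 0 | 0
   8 | 101100001100111010111100 | 1 | 1
   9 | 011000011001110101111001 | 0 | 0
  10 | 110000110011101011110010 | 1 | 1
  11 | 100001100111010111100101 | 1 | 1
  12 | 000011001110101111001011 | 0 | 0
  13 | 000110011101011110010110 | 0 | 1
  14 | 001100111010111100101101 | 0 | 1
  15 | 011001110101111001011011 | 0 | 0
  16 | 110011101011110010110110 | 1 | 0
  17 | 100111010111100101101100 | 1 | 1
  18 | 001110101111001011011001 | 0 | 0
  19 | 011101011110010110110010 | 0 | 0
  20 | 111010111100101101100100 | 1 | 0
  21 | 110101111001011011001000 | 1 | 0
  22 | 101011110010110110010000 | 1 | 1
  23 | 010111100101101100100001 | 0 | 1
  24 | 101111001011011001000011 | 1 | 0
  25 | 011110010110110010000110 | 0 | 1
  26 | 111100101101100100001101 | 1 | 0
  27 | 111001011011001000011010 | 1 | 0
  28 | 110010110110010000110100 | 1 | 0
  29 | 100101101100100001101000 | 1 | 0
  30 | 001011011001000011010000 | 0 | 0
  31 | 010110110010000110100000 | 0 | 0
  32 | 101101100100001101000000 | 1 | 1
  33 | 011011001000011010000001 | 0 | 1
  34 | 110110010000110100000011 | 1 | 0
  35 | 101100100001101000000110 | 1 | 0
  36 | 011001000011010000001100 | 0 | 0
  37 | 110010000110100000011000 | 1 | 0
  38 | 100100001101000000110000 | 1 | 1
  39 | 001000011010000001100001 | 0 | 1
  40 | 010000110100000011000011 | 0 | 1
  41 | 100001101000000110000111 | 1 | 1
  42 | 000011010000001100001111 | 0 | 1
  43 | 000110100000011000011111 | 0 | 1
  44 | 001101000000110000111111 | 0 | 1
  45 | 011010000001100001111111 | 0 | 1
  46 | 110100000011000011111111 | 1 | 0
  47 | 101000000110000111111110 | 1 | 1
  48 | 010000001100001111111101 | 0 | 1
  49 | 100000011000011111111011 | 1 | 1
  50 | 000000110000111111110111 | 0 | 0
  51 | 000001100001111111101110 | 0 | 0
  52 | 000011000011111111011100 | 0 | 0
  53 | 000110000111111110111000 | 0 | 1
  54 | 001100001111111101110001 | 0 | 1
  55 | 011000011111111011100011 | 0 | 1
  56 | 110000111111110111000111 | 1 | 1
  57 | 100001111111101110001111 | 1 | 0
  58 | 000011111111011100011110 | 0 | 0
  59 | 000111111110111000111100 | 0 | 0
  60 | 001111111101110001111000 | 0 | 1
  61 | 011111111011100011110001 | 0 | 1
  62 | 111111110111000111100011 | 1 | 0
  63 | 111111101110001111000110 | 1 | 0
  64 | 111111011100011110001100 | 1 | 1
  65 | 111110111000111100011001 | 1 | 1
  66 | 111101110001111000110011 | 1 | 0
  67 | 111011100011110001100110 | 1 | 0
  68 | 110111000111100011001100 | 1 | 1
  69 | 101110001111000110011001 | 1 | 1
  70 | 011100011110001100110011 | 0 | 1
  71 | 111000111100011001100111 | 1 | 1
  72 | 110001111000110011001111 | 1 | 0
  73 | 100011110001100110011110 | 1 | 1
  74 | 000111100011001100111101 | 0 | 1
  75 | 001111000110011001111011 | 0 | 0
  76 | 011110001100110011110110 | 0 | 1
  77 | 111100011001100111101101 | 1 | 0
  78 | 111000110011001111011010 | 1 | 0
  79 | 110001100110011110110100 | 1 | 0
  80 | 100011001100111101101000 | 1 | 0
  81 | 000110011001111011010000 | 0 | 0
  82 | 001100110011110110100000 | 0 | 0
  83 | 011001100111101101000000 | 0 | 0
  84 | 110011001111011010000000 | 1 | 1
  85 | 100110011110110100000001 | 1 | 0
  86 | 001100111101101000000010 | 0 | 0
  87 | 011001111011010000000100 | 0 | 1
  88 | 110011110110100000001001 | 1 | 1
  89 | 100111101101000000010011 | 1 | 0
  90 | 001111011010000000100110 | 0 | 1
  91 | 011110110100000001001101 | 0 | 1
  92 | 111101101000000010011011 | 1 | 1
  93 | 111011010000000100110111 | 1 | 1
  94 | 110110100000001001101111 | 1 | 0
  95 | 101101000000010011011110 | 1 | 1
  96 | 011010000000100110111101 | 0 | 1
  97 | 110100000001001101111011 | 1 | 1
  98 | 101000000010011011110111 | 1 | 1
  99 | 010000000100110111101111 | 0 | 1
 100 | 100000001001101111011111 | 1 | 0
 101 | 000000010011011110111110 | 0 | 0
 102 | 000000100110111101111100 | 0 | 0
 103 | 000001001101111011111000 | 0 | 1
 104 | 000010011011110111110001 | 0 | 1
 105 | 000100110111101111100011 | 0 | 1
 106 | 001001101111011111000111 | 0 | 0
 107 | 010011011110111110001110 | 0 | 0
 108 | 100110111101111100011100 | 1 | 1
 109 | 001101111011111000111001 | 0 | 0
 110 | 011011110111110001110010 | 0 | 0
 111 | 110111101111100011100100 | 1 | 0
 112 | 101111011111000111001000 | 1 | 0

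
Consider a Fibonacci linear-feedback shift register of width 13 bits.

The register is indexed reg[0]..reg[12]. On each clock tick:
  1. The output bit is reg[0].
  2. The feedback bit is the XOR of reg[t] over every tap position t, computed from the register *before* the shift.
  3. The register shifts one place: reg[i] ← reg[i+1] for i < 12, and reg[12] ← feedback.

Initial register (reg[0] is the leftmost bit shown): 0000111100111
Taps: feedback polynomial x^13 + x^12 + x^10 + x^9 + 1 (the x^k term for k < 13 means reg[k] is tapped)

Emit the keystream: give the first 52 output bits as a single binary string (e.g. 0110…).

0000111100111000101110011011000010011010010011101011

step | reg (before) | out | fb
   0 | 0000111100111 | 0 | 0
   1 | 0001111001110 | 0 | 0
   2 | 0011110011100 | 0 | 0
   3 | 0111100111000 | 0 | 1
   4 | 1111001110001 | 1 | 0
   5 | 1110011100010 | 1 | 1
   6 | 1100111000101 | 1 | 1
   7 | 1001110001011 | 1 | 1
   8 | 0011100010111 | 0 | 0
   9 | 0111000101110 | 0 | 0
  10 | 1110001011100 | 1 | 1
  11 | 1100010111001 | 1 | 1
  12 | 1000101110011 | 1 | 0
  13 | 0001011100110 | 0 | 1
  14 | 0010111001101 | 0 | 1
  15 | 0101110011011 | 0 | 0
  16 | 1011100110110 | 1 | 0
  17 | 0111001101100 | 0 | 0
  18 | 1110011011000 | 1 | 0
  19 | 1100110110000 | 1 | 1
  20 | 1001101100001 | 1 | 0
  21 | 0011011000010 | 0 | 0
  22 | 0110110000100 | 0 | 1
  23 | 1101100001001 | 1 | 1
  24 | 1011000010011 | 1 | 0
  25 | 0110000100110 | 0 | 1
  26 | 1100001001101 | 1 | 0
  27 | 1000010011010 | 1 | 0
  28 | 0000100110100 | 0 | 1
  29 | 0001001101001 | 0 | 0
  30 | 0010011010010 | 0 | 0
  31 | 0100110100100 | 0 | 1
  32 | 1001101001001 | 1 | 1
  33 | 0011010010011 | 0 | 1
  34 | 0110100100111 | 0 | 0
  35 | 1101001001110 | 1 | 1
  36 | 1010010011101 | 1 | 0
  37 | 0100100111010 | 0 | 1
  38 | 1001001110101 | 1 | 1
  39 | 0010011101011 | 0 | 0
  40 | 0100111010110 | 0 | 1
  41 | 1001110101101 | 1 | 0
  42 | 0011101011010 | 0 | 1
  43 | 0111010110101 | 0 | 0
  44 | 1110101101010 | 1 | 0
  45 | 1101011010100 | 1 | 0
  46 | 1010110101000 | 1 | 0
  47 | 0101101010000 | 0 | 0
  48 | 1011010100000 | 1 | 1
  49 | 0110101000001 | 0 | 1
  50 | 1101010000011 | 1 | 0
  51 | 1010100000110 | 1 | 0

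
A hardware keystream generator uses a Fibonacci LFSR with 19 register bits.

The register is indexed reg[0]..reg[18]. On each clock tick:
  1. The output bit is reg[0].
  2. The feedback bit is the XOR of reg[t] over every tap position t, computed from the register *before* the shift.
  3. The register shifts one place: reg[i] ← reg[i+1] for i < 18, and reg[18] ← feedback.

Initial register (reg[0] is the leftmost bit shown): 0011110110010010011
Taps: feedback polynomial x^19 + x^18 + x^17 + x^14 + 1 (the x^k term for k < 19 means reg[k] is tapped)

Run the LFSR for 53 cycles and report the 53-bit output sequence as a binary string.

tick  register→output (feedback)
  0  0011110110010010011→0 (1)
  1  0111101100100100111→0 (0)
  2  1111011001001001110→1 (0)
  3  1110110010010011100→1 (0)
  4  1101100100100111000→1 (0)
  5  1011001001001110000→1 (0)
  6  0110010010011100000→0 (0)
  7  1100100100111000000→1 (1)
  8  1001001001110000001→1 (0)
  9  0010010011100000010→0 (1)
 10  0100100111000000101→0 (1)
 11  1001001110000001011→1 (1)
 12  0010011100000010111→0 (1)
 13  0100111000000101111→0 (0)
 14  1001110000001011110→1 (1)
 15  0011100000010111101→0 (0)
 16  0111000000101111010→0 (0)
 17  1110000001011110100→1 (0)
 18  1100000010111101000→1 (1)
 19  1000000101111010001→1 (1)
 20  0000001011110100011→0 (0)
 21  0000010111101000110→0 (1)
 22  0000101111010001101→0 (1)
 23  0001011110100011011→0 (1)
 24  0010111101000110111→0 (1)
 25  0101111010001101111→0 (0)
 26  1011110100011011110→1 (1)
 27  0111101000110111101→0 (0)
 28  1111010001101111010→1 (1)
 29  1110100011011110101→1 (1)
 30  1101000110111101011→1 (1)
 31  1010001101111010111→1 (0)
 32  0100011011110101110→0 (1)
 33  1000110111101011101→1 (1)
 34  0001101111010111011→0 (1)
 35  0011011110101110111→0 (1)
 36  0110111101011101111→0 (0)
 37  1101111010111011110→1 (1)
 38  1011110101110111101→1 (1)
 39  0111101011101111011→0 (1)
 40  1111010111011110111→1 (0)
 41  1110101110111101110→1 (0)
 42  1101011101111011100→1 (0)
 43  1010111011110111000→1 (0)
 44  0101110111101110000→0 (1)
 45  1011101111011100001→1 (0)
 46  0111011110111000010→0 (1)
 47  1110111101110000101→1 (0)
 48  1101111011100001010→1 (0)
 49  1011110111000010100→1 (0)
 50  0111101110000101000→0 (0)
 51  1111011100001010000→1 (0)
 52  1110111000010100000→1 (1)

00111101100100100111000000101111010001101111010111011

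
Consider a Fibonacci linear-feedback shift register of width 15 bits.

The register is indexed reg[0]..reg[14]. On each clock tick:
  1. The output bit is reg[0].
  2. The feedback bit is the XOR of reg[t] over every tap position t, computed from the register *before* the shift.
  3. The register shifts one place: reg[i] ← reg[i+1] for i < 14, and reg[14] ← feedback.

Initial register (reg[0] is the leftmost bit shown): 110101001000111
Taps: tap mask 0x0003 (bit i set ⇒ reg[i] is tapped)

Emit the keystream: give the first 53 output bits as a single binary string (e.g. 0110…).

k : reg_k → out_k, fb_k
0: 110101001000111 → 1, fb=0
1: 101010010001110 → 1, fb=1
2: 010100100011101 → 0, fb=1
3: 101001000111011 → 1, fb=1
4: 010010001110111 → 0, fb=1
5: 100100011101111 → 1, fb=1
6: 001000111011111 → 0, fb=0
7: 010001110111110 → 0, fb=1
8: 100011101111101 → 1, fb=1
9: 000111011111011 → 0, fb=0
10: 001110111110110 → 0, fb=0
11: 011101111101100 → 0, fb=1
12: 111011111011001 → 1, fb=0
13: 110111110110010 → 1, fb=0
14: 101111101100100 → 1, fb=1
15: 011111011001001 → 0, fb=1
16: 111110110010011 → 1, fb=0
17: 111101100100110 → 1, fb=0
18: 111011001001100 → 1, fb=0
19: 110110010011000 → 1, fb=0
20: 101100100110000 → 1, fb=1
21: 011001001100001 → 0, fb=1
22: 110010011000011 → 1, fb=0
23: 100100110000110 → 1, fb=1
24: 001001100001101 → 0, fb=0
25: 010011000011010 → 0, fb=1
26: 100110000110101 → 1, fb=1
27: 001100001101011 → 0, fb=0
28: 011000011010110 → 0, fb=1
29: 110000110101101 → 1, fb=0
30: 100001101011010 → 1, fb=1
31: 000011010110101 → 0, fb=0
32: 000110101101010 → 0, fb=0
33: 001101011010100 → 0, fb=0
34: 011010110101000 → 0, fb=1
35: 110101101010001 → 1, fb=0
36: 101011010100010 → 1, fb=1
37: 010110101000101 → 0, fb=1
38: 101101010001011 → 1, fb=1
39: 011010100010111 → 0, fb=1
40: 110101000101111 → 1, fb=0
41: 101010001011110 → 1, fb=1
42: 010100010111101 → 0, fb=1
43: 101000101111011 → 1, fb=1
44: 010001011110111 → 0, fb=1
45: 100010111101111 → 1, fb=1
46: 000101111011111 → 0, fb=0
47: 001011110111110 → 0, fb=0
48: 010111101111100 → 0, fb=1
49: 101111011111001 → 1, fb=1
50: 011110111110011 → 0, fb=1
51: 111101111100111 → 1, fb=0
52: 111011111001110 → 1, fb=0

11010100100011101111101100100110000110101101010001011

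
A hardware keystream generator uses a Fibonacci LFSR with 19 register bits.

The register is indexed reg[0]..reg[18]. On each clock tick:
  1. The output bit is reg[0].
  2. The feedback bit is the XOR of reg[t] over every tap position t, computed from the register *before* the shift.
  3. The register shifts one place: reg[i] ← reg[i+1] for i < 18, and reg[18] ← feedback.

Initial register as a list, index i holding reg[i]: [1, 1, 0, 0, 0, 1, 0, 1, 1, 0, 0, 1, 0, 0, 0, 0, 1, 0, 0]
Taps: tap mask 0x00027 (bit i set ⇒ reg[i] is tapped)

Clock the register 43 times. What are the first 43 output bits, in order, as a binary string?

1100010110010000100111010101110000001111001

k : reg_k → out_k, fb_k
0: 1100010110010000100 → 1, fb=1
1: 1000101100100001001 → 1, fb=1
2: 0001011001000010011 → 0, fb=1
3: 0010110010000100111 → 0, fb=0
4: 0101100100001001110 → 0, fb=1
5: 1011001000010011101 → 1, fb=0
6: 0110010000100111010 → 0, fb=1
7: 1100100001001110101 → 1, fb=0
8: 1001000010011101010 → 1, fb=1
9: 0010000100111010101 → 0, fb=1
10: 0100001001110101011 → 0, fb=1
11: 1000010011101010111 → 1, fb=0
12: 0000100111010101110 → 0, fb=0
13: 0001001110101011100 → 0, fb=0
14: 0010011101010111000 → 0, fb=0
15: 0100111010101110000 → 0, fb=0
16: 1001110101011100000 → 1, fb=0
17: 0011101010111000000 → 0, fb=1
18: 0111010101110000001 → 0, fb=1
19: 1110101011100000011 → 1, fb=1
20: 1101010111000000111 → 1, fb=1
21: 1010101110000001111 → 1, fb=0
22: 0101011100000011110 → 0, fb=0
23: 1010111000000111100 → 1, fb=1
24: 0101110000001111001 → 0, fb=0
25: 1011100000011110010 → 1, fb=0
26: 0111000000111100100 → 0, fb=0
27: 1110000001111001000 → 1, fb=1
28: 1100000011110010001 → 1, fb=0
29: 1000000111100100010 → 1, fb=1
30: 0000001111001000101 → 0, fb=0
31: 0000011110010001010 → 0, fb=1
32: 0000111100100010101 → 0, fb=1
33: 0001111001000101011 → 0, fb=1
34: 0011110010001010111 → 0, fb=0
35: 0111100100010101110 → 0, fb=0
36: 1111001000101011100 → 1, fb=1
37: 1110010001010111001 → 1, fb=0
38: 1100100010101110010 → 1, fb=0
39: 1001000101011100100 → 1, fb=1
40: 0010001010111001001 → 0, fb=1
41: 0100010101110010011 → 0, fb=0
42: 1000101011100100110 → 1, fb=1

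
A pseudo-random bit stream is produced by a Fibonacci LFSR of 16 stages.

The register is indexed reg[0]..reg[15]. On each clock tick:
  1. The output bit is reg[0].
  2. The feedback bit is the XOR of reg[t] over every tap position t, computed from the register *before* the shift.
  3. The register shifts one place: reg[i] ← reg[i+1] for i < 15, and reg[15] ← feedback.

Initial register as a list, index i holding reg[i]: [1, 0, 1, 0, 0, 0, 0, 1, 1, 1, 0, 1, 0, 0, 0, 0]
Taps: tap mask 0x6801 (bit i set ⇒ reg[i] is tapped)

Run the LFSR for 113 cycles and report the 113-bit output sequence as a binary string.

10100001110100000010111011001100111011111010111110000011000100010111100110001111001011101000100001111101101111010

k : reg_k → out_k, fb_k
0: 1010000111010000 → 1, fb=0
1: 0100001110100000 → 0, fb=0
2: 1000011101000000 → 1, fb=1
3: 0000111010000001 → 0, fb=0
4: 0001110100000010 → 0, fb=1
5: 0011101000000101 → 0, fb=1
6: 0111010000001011 → 0, fb=1
7: 1110100000010111 → 1, fb=0
8: 1101000000101110 → 1, fb=1
9: 1010000001011101 → 1, fb=1
10: 0100000010111011 → 0, fb=0
11: 1000000101110110 → 1, fb=0
12: 0000001011101100 → 0, fb=1
13: 0000010111011001 → 0, fb=1
14: 0000101110110011 → 0, fb=0
15: 0001011101100110 → 0, fb=0
16: 0010111011001100 → 0, fb=1
17: 0101110110011001 → 0, fb=1
18: 1011101100110011 → 1, fb=1
19: 0111011001100111 → 0, fb=0
20: 1110110011001110 → 1, fb=1
21: 1101100110011101 → 1, fb=1
22: 1011001100111011 → 1, fb=1
23: 0110011001110111 → 0, fb=1
24: 1100110011101111 → 1, fb=1
25: 1001100111011111 → 1, fb=0
26: 0011001110111110 → 0, fb=1
27: 0110011101111101 → 0, fb=0
28: 1100111011111010 → 1, fb=1
29: 1001110111110101 → 1, fb=1
30: 0011101111101011 → 0, fb=1
31: 0111011111010111 → 0, fb=1
32: 1110111110101111 → 1, fb=1
33: 1101111101011111 → 1, fb=0
34: 1011111010111110 → 1, fb=0
35: 0111110101111100 → 0, fb=0
36: 1111101011111000 → 1, fb=0
37: 1111010111110000 → 1, fb=0
38: 1110101111100000 → 1, fb=1
39: 1101011111000001 → 1, fb=1
40: 1010111110000011 → 1, fb=0
41: 0101111100000110 → 0, fb=0
42: 1011111000001100 → 1, fb=0
43: 0111110000011000 → 0, fb=1
44: 1111100000110001 → 1, fb=0
45: 1111000001100010 → 1, fb=0
46: 1110000011000100 → 1, fb=0
47: 1100000110001000 → 1, fb=1
48: 1000001100010001 → 1, fb=0
49: 0000011000100010 → 0, fb=1
50: 0000110001000101 → 0, fb=1
51: 0001100010001011 → 0, fb=1
52: 0011000100010111 → 0, fb=1
53: 0110001000101111 → 0, fb=0
54: 1100010001011110 → 1, fb=0
55: 1000100010111100 → 1, fb=1
56: 0001000101111001 → 0, fb=1
57: 0010001011110011 → 0, fb=0
58: 0100010111100110 → 0, fb=0
59: 1000101111001100 → 1, fb=0
60: 0001011110011000 → 0, fb=1
61: 0010111100110001 → 0, fb=1
62: 0101111001100011 → 0, fb=1
63: 1011110011000111 → 1, fb=1
64: 0111100110001111 → 0, fb=0
65: 1111001100011110 → 1, fb=0
66: 1110011000111100 → 1, fb=1
67: 1100110001111001 → 1, fb=0
68: 1001100011110010 → 1, fb=1
69: 0011000111100101 → 0, fb=1
70: 0110001111001011 → 0, fb=1
71: 1100011110010111 → 1, fb=0
72: 1000111100101110 → 1, fb=1
73: 0001111001011101 → 0, fb=0
74: 0011110010111010 → 0, fb=0
75: 0111100101110100 → 0, fb=0
76: 1111001011101000 → 1, fb=1
77: 1110010111010001 → 1, fb=0
78: 1100101110100010 → 1, fb=0
79: 1001011101000100 → 1, fb=0
80: 0010111010001000 → 0, fb=0
81: 0101110100010000 → 0, fb=1
82: 1011101000100001 → 1, fb=1
83: 0111010001000011 → 0, fb=1
84: 1110100010000111 → 1, fb=1
85: 1101000100001111 → 1, fb=1
86: 1010001000011111 → 1, fb=0
87: 0100010000111110 → 0, fb=1
88: 1000100001111101 → 1, fb=1
89: 0001000011111011 → 0, fb=0
90: 0010000111110110 → 0, fb=1
91: 0100001111101101 → 0, fb=1
92: 1000011111011011 → 1, fb=1
93: 0000111110110111 → 0, fb=1
94: 0001111101101111 → 0, fb=0
95: 0011111011011110 → 0, fb=1
96: 0111110110111101 → 0, fb=0
97: 1111101101111010 → 1, fb=1
98: 1111011011110101 → 1, fb=1
99: 1110110111101011 → 1, fb=0
100: 1101101111010110 → 1, fb=0
101: 1011011110101100 → 1, fb=0
102: 0110111101011000 → 0, fb=1
103: 1101111010110001 → 1, fb=0
104: 1011110101100010 → 1, fb=0
105: 0111101011000100 → 0, fb=1
106: 1111010110001001 → 1, fb=1
107: 1110101100010011 → 1, fb=1
108: 1101011000100111 → 1, fb=1
109: 1010110001001111 → 1, fb=1
110: 0101100010011111 → 0, fb=1
111: 1011000100111111 → 1, fb=0
112: 0110001001111110 → 0, fb=1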